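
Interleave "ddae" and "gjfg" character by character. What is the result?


Interleaving "ddae" and "gjfg":
  Position 0: 'd' from first, 'g' from second => "dg"
  Position 1: 'd' from first, 'j' from second => "dj"
  Position 2: 'a' from first, 'f' from second => "af"
  Position 3: 'e' from first, 'g' from second => "eg"
Result: dgdjafeg

dgdjafeg


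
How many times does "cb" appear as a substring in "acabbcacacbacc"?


Searching for "cb" in "acabbcacacbacc"
Scanning each position:
  Position 0: "ac" => no
  Position 1: "ca" => no
  Position 2: "ab" => no
  Position 3: "bb" => no
  Position 4: "bc" => no
  Position 5: "ca" => no
  Position 6: "ac" => no
  Position 7: "ca" => no
  Position 8: "ac" => no
  Position 9: "cb" => MATCH
  Position 10: "ba" => no
  Position 11: "ac" => no
  Position 12: "cc" => no
Total occurrences: 1

1


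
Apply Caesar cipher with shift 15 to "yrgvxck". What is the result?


Caesar cipher: shift "yrgvxck" by 15
  'y' (pos 24) + 15 = pos 13 = 'n'
  'r' (pos 17) + 15 = pos 6 = 'g'
  'g' (pos 6) + 15 = pos 21 = 'v'
  'v' (pos 21) + 15 = pos 10 = 'k'
  'x' (pos 23) + 15 = pos 12 = 'm'
  'c' (pos 2) + 15 = pos 17 = 'r'
  'k' (pos 10) + 15 = pos 25 = 'z'
Result: ngvkmrz

ngvkmrz


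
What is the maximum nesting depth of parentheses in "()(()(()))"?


Input: "()(()(()))"
Tracking depth:
  Position 0 '(': depth becomes 1
  Position 1 ')': depth becomes 0
  Position 2 '(': depth becomes 1
  Position 3 '(': depth becomes 2
  Position 4 ')': depth becomes 1
  Position 5 '(': depth becomes 2
  Position 6 '(': depth becomes 3
  Position 7 ')': depth becomes 2
  Position 8 ')': depth becomes 1
  Position 9 ')': depth becomes 0
Maximum depth reached: 3

3


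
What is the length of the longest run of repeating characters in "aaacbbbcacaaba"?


Input: "aaacbbbcacaaba"
Scanning for longest run:
  Position 1 ('a'): continues run of 'a', length=2
  Position 2 ('a'): continues run of 'a', length=3
  Position 3 ('c'): new char, reset run to 1
  Position 4 ('b'): new char, reset run to 1
  Position 5 ('b'): continues run of 'b', length=2
  Position 6 ('b'): continues run of 'b', length=3
  Position 7 ('c'): new char, reset run to 1
  Position 8 ('a'): new char, reset run to 1
  Position 9 ('c'): new char, reset run to 1
  Position 10 ('a'): new char, reset run to 1
  Position 11 ('a'): continues run of 'a', length=2
  Position 12 ('b'): new char, reset run to 1
  Position 13 ('a'): new char, reset run to 1
Longest run: 'a' with length 3

3


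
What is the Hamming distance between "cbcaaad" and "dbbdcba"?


Comparing "cbcaaad" and "dbbdcba" position by position:
  Position 0: 'c' vs 'd' => differ
  Position 1: 'b' vs 'b' => same
  Position 2: 'c' vs 'b' => differ
  Position 3: 'a' vs 'd' => differ
  Position 4: 'a' vs 'c' => differ
  Position 5: 'a' vs 'b' => differ
  Position 6: 'd' vs 'a' => differ
Total differences (Hamming distance): 6

6


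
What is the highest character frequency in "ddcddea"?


Input: ddcddea
Character counts:
  'a': 1
  'c': 1
  'd': 4
  'e': 1
Maximum frequency: 4

4


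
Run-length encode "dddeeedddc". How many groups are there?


Input: dddeeedddc
Scanning for consecutive runs:
  Group 1: 'd' x 3 (positions 0-2)
  Group 2: 'e' x 3 (positions 3-5)
  Group 3: 'd' x 3 (positions 6-8)
  Group 4: 'c' x 1 (positions 9-9)
Total groups: 4

4


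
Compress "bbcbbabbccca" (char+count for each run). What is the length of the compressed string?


Input: bbcbbabbccca
Runs:
  'b' x 2 => "b2"
  'c' x 1 => "c1"
  'b' x 2 => "b2"
  'a' x 1 => "a1"
  'b' x 2 => "b2"
  'c' x 3 => "c3"
  'a' x 1 => "a1"
Compressed: "b2c1b2a1b2c3a1"
Compressed length: 14

14


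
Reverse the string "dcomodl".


Input: dcomodl
Reading characters right to left:
  Position 6: 'l'
  Position 5: 'd'
  Position 4: 'o'
  Position 3: 'm'
  Position 2: 'o'
  Position 1: 'c'
  Position 0: 'd'
Reversed: ldomocd

ldomocd


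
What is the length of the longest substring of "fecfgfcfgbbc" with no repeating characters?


Input: "fecfgfcfgbbc"
Sliding window (track last position of each char):
  Position 0 ('f'): window [0,0] length 1 -- new best
  Position 1 ('e'): window [0,1] length 2 -- new best
  Position 2 ('c'): window [0,2] length 3 -- new best
  Position 3 ('f'): repeat (last at 0), move window start to 1
  Position 3 ('f'): window [1,3] length 3
  Position 4 ('g'): window [1,4] length 4 -- new best
  Position 5 ('f'): repeat (last at 3), move window start to 4
  Position 5 ('f'): window [4,5] length 2
  Position 6 ('c'): window [4,6] length 3
  Position 7 ('f'): repeat (last at 5), move window start to 6
  Position 7 ('f'): window [6,7] length 2
  Position 8 ('g'): window [6,8] length 3
  Position 9 ('b'): window [6,9] length 4
  Position 10 ('b'): repeat (last at 9), move window start to 10
  Position 10 ('b'): window [10,10] length 1
  Position 11 ('c'): window [10,11] length 2
Longest substring with no repeats: "ecfg" with length 4

4


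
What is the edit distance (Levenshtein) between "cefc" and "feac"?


Computing edit distance: "cefc" -> "feac"
DP table:
           f    e    a    c
      0    1    2    3    4
  c   1    1    2    3    3
  e   2    2    1    2    3
  f   3    2    2    2    3
  c   4    3    3    3    2
Edit distance = dp[4][4] = 2

2


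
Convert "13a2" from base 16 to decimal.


Input: "13a2" in base 16
Positional expansion:
  Digit '1' (value 1) x 16^3 = 4096
  Digit '3' (value 3) x 16^2 = 768
  Digit 'a' (value 10) x 16^1 = 160
  Digit '2' (value 2) x 16^0 = 2
Sum = 5026

5026


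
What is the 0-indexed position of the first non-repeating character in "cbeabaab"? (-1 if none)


Input: cbeabaab
Character frequencies:
  'a': 3
  'b': 3
  'c': 1
  'e': 1
Scanning left to right for freq == 1:
  Position 0 ('c'): unique! => answer = 0

0


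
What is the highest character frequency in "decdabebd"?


Input: decdabebd
Character counts:
  'a': 1
  'b': 2
  'c': 1
  'd': 3
  'e': 2
Maximum frequency: 3

3


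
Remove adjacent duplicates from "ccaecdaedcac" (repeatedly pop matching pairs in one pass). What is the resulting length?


Input: ccaecdaedcac
Stack-based adjacent duplicate removal:
  Read 'c': push. Stack: c
  Read 'c': matches stack top 'c' => pop. Stack: (empty)
  Read 'a': push. Stack: a
  Read 'e': push. Stack: ae
  Read 'c': push. Stack: aec
  Read 'd': push. Stack: aecd
  Read 'a': push. Stack: aecda
  Read 'e': push. Stack: aecdae
  Read 'd': push. Stack: aecdaed
  Read 'c': push. Stack: aecdaedc
  Read 'a': push. Stack: aecdaedca
  Read 'c': push. Stack: aecdaedcac
Final stack: "aecdaedcac" (length 10)

10


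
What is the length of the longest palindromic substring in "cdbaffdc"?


Input: "cdbaffdc"
Checking substrings for palindromes:
  [4:6] "ff" (len 2) => palindrome
Longest palindromic substring: "ff" with length 2

2


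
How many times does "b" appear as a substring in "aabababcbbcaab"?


Searching for "b" in "aabababcbbcaab"
Scanning each position:
  Position 0: "a" => no
  Position 1: "a" => no
  Position 2: "b" => MATCH
  Position 3: "a" => no
  Position 4: "b" => MATCH
  Position 5: "a" => no
  Position 6: "b" => MATCH
  Position 7: "c" => no
  Position 8: "b" => MATCH
  Position 9: "b" => MATCH
  Position 10: "c" => no
  Position 11: "a" => no
  Position 12: "a" => no
  Position 13: "b" => MATCH
Total occurrences: 6

6


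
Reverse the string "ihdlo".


Input: ihdlo
Reading characters right to left:
  Position 4: 'o'
  Position 3: 'l'
  Position 2: 'd'
  Position 1: 'h'
  Position 0: 'i'
Reversed: oldhi

oldhi


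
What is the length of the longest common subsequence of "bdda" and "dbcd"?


LCS of "bdda" and "dbcd"
DP table:
           d    b    c    d
      0    0    0    0    0
  b   0    0    1    1    1
  d   0    1    1    1    2
  d   0    1    1    1    2
  a   0    1    1    1    2
LCS length = dp[4][4] = 2

2


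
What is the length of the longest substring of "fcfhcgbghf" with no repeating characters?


Input: "fcfhcgbghf"
Sliding window (track last position of each char):
  Position 0 ('f'): window [0,0] length 1 -- new best
  Position 1 ('c'): window [0,1] length 2 -- new best
  Position 2 ('f'): repeat (last at 0), move window start to 1
  Position 2 ('f'): window [1,2] length 2
  Position 3 ('h'): window [1,3] length 3 -- new best
  Position 4 ('c'): repeat (last at 1), move window start to 2
  Position 4 ('c'): window [2,4] length 3
  Position 5 ('g'): window [2,5] length 4 -- new best
  Position 6 ('b'): window [2,6] length 5 -- new best
  Position 7 ('g'): repeat (last at 5), move window start to 6
  Position 7 ('g'): window [6,7] length 2
  Position 8 ('h'): window [6,8] length 3
  Position 9 ('f'): window [6,9] length 4
Longest substring with no repeats: "fhcgb" with length 5

5


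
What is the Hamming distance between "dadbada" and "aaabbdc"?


Comparing "dadbada" and "aaabbdc" position by position:
  Position 0: 'd' vs 'a' => differ
  Position 1: 'a' vs 'a' => same
  Position 2: 'd' vs 'a' => differ
  Position 3: 'b' vs 'b' => same
  Position 4: 'a' vs 'b' => differ
  Position 5: 'd' vs 'd' => same
  Position 6: 'a' vs 'c' => differ
Total differences (Hamming distance): 4

4


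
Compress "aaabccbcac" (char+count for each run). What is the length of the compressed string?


Input: aaabccbcac
Runs:
  'a' x 3 => "a3"
  'b' x 1 => "b1"
  'c' x 2 => "c2"
  'b' x 1 => "b1"
  'c' x 1 => "c1"
  'a' x 1 => "a1"
  'c' x 1 => "c1"
Compressed: "a3b1c2b1c1a1c1"
Compressed length: 14

14


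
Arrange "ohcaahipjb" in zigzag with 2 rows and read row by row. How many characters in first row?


Zigzag "ohcaahipjb" into 2 rows:
Placing characters:
  'o' => row 0
  'h' => row 1
  'c' => row 0
  'a' => row 1
  'a' => row 0
  'h' => row 1
  'i' => row 0
  'p' => row 1
  'j' => row 0
  'b' => row 1
Rows:
  Row 0: "ocaij"
  Row 1: "hahpb"
First row length: 5

5


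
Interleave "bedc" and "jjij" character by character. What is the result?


Interleaving "bedc" and "jjij":
  Position 0: 'b' from first, 'j' from second => "bj"
  Position 1: 'e' from first, 'j' from second => "ej"
  Position 2: 'd' from first, 'i' from second => "di"
  Position 3: 'c' from first, 'j' from second => "cj"
Result: bjejdicj

bjejdicj


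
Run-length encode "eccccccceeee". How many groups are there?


Input: eccccccceeee
Scanning for consecutive runs:
  Group 1: 'e' x 1 (positions 0-0)
  Group 2: 'c' x 7 (positions 1-7)
  Group 3: 'e' x 4 (positions 8-11)
Total groups: 3

3


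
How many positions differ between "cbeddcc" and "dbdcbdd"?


Comparing "cbeddcc" and "dbdcbdd" position by position:
  Position 0: 'c' vs 'd' => DIFFER
  Position 1: 'b' vs 'b' => same
  Position 2: 'e' vs 'd' => DIFFER
  Position 3: 'd' vs 'c' => DIFFER
  Position 4: 'd' vs 'b' => DIFFER
  Position 5: 'c' vs 'd' => DIFFER
  Position 6: 'c' vs 'd' => DIFFER
Positions that differ: 6

6


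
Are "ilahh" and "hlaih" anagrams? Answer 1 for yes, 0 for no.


Strings: "ilahh", "hlaih"
Sorted first:  ahhil
Sorted second: ahhil
Sorted forms match => anagrams

1


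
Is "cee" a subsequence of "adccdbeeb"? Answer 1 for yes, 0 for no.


Check if "cee" is a subsequence of "adccdbeeb"
Greedy scan:
  Position 0 ('a'): no match needed
  Position 1 ('d'): no match needed
  Position 2 ('c'): matches sub[0] = 'c'
  Position 3 ('c'): no match needed
  Position 4 ('d'): no match needed
  Position 5 ('b'): no match needed
  Position 6 ('e'): matches sub[1] = 'e'
  Position 7 ('e'): matches sub[2] = 'e'
  Position 8 ('b'): no match needed
All 3 characters matched => is a subsequence

1


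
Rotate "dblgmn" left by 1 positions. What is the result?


Input: "dblgmn", rotate left by 1
First 1 characters: "d"
Remaining characters: "blgmn"
Concatenate remaining + first: "blgmn" + "d" = "blgmnd"

blgmnd


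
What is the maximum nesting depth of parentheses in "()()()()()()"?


Input: "()()()()()()"
Tracking depth:
  Position 0 '(': depth becomes 1
  Position 1 ')': depth becomes 0
  Position 2 '(': depth becomes 1
  Position 3 ')': depth becomes 0
  Position 4 '(': depth becomes 1
  Position 5 ')': depth becomes 0
  Position 6 '(': depth becomes 1
  Position 7 ')': depth becomes 0
  Position 8 '(': depth becomes 1
  Position 9 ')': depth becomes 0
  Position 10 '(': depth becomes 1
  Position 11 ')': depth becomes 0
Maximum depth reached: 1

1


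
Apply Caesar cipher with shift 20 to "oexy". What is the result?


Caesar cipher: shift "oexy" by 20
  'o' (pos 14) + 20 = pos 8 = 'i'
  'e' (pos 4) + 20 = pos 24 = 'y'
  'x' (pos 23) + 20 = pos 17 = 'r'
  'y' (pos 24) + 20 = pos 18 = 's'
Result: iyrs

iyrs


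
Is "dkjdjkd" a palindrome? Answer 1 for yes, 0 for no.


Input: dkjdjkd
Reversed: dkjdjkd
  Compare pos 0 ('d') with pos 6 ('d'): match
  Compare pos 1 ('k') with pos 5 ('k'): match
  Compare pos 2 ('j') with pos 4 ('j'): match
Result: palindrome

1


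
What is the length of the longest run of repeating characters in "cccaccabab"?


Input: "cccaccabab"
Scanning for longest run:
  Position 1 ('c'): continues run of 'c', length=2
  Position 2 ('c'): continues run of 'c', length=3
  Position 3 ('a'): new char, reset run to 1
  Position 4 ('c'): new char, reset run to 1
  Position 5 ('c'): continues run of 'c', length=2
  Position 6 ('a'): new char, reset run to 1
  Position 7 ('b'): new char, reset run to 1
  Position 8 ('a'): new char, reset run to 1
  Position 9 ('b'): new char, reset run to 1
Longest run: 'c' with length 3

3


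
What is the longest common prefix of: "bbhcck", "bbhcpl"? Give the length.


Words: bbhcck, bbhcpl
  Position 0: all 'b' => match
  Position 1: all 'b' => match
  Position 2: all 'h' => match
  Position 3: all 'c' => match
  Position 4: ('c', 'p') => mismatch, stop
LCP = "bbhc" (length 4)

4


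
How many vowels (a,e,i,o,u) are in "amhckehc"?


Input: amhckehc
Checking each character:
  'a' at position 0: vowel (running total: 1)
  'm' at position 1: consonant
  'h' at position 2: consonant
  'c' at position 3: consonant
  'k' at position 4: consonant
  'e' at position 5: vowel (running total: 2)
  'h' at position 6: consonant
  'c' at position 7: consonant
Total vowels: 2

2


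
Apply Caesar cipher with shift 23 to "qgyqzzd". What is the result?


Caesar cipher: shift "qgyqzzd" by 23
  'q' (pos 16) + 23 = pos 13 = 'n'
  'g' (pos 6) + 23 = pos 3 = 'd'
  'y' (pos 24) + 23 = pos 21 = 'v'
  'q' (pos 16) + 23 = pos 13 = 'n'
  'z' (pos 25) + 23 = pos 22 = 'w'
  'z' (pos 25) + 23 = pos 22 = 'w'
  'd' (pos 3) + 23 = pos 0 = 'a'
Result: ndvnwwa

ndvnwwa


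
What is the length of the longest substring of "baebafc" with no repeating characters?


Input: "baebafc"
Sliding window (track last position of each char):
  Position 0 ('b'): window [0,0] length 1 -- new best
  Position 1 ('a'): window [0,1] length 2 -- new best
  Position 2 ('e'): window [0,2] length 3 -- new best
  Position 3 ('b'): repeat (last at 0), move window start to 1
  Position 3 ('b'): window [1,3] length 3
  Position 4 ('a'): repeat (last at 1), move window start to 2
  Position 4 ('a'): window [2,4] length 3
  Position 5 ('f'): window [2,5] length 4 -- new best
  Position 6 ('c'): window [2,6] length 5 -- new best
Longest substring with no repeats: "ebafc" with length 5

5


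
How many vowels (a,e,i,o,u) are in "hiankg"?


Input: hiankg
Checking each character:
  'h' at position 0: consonant
  'i' at position 1: vowel (running total: 1)
  'a' at position 2: vowel (running total: 2)
  'n' at position 3: consonant
  'k' at position 4: consonant
  'g' at position 5: consonant
Total vowels: 2

2


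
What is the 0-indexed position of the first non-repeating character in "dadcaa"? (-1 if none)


Input: dadcaa
Character frequencies:
  'a': 3
  'c': 1
  'd': 2
Scanning left to right for freq == 1:
  Position 0 ('d'): freq=2, skip
  Position 1 ('a'): freq=3, skip
  Position 2 ('d'): freq=2, skip
  Position 3 ('c'): unique! => answer = 3

3


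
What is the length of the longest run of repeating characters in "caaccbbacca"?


Input: "caaccbbacca"
Scanning for longest run:
  Position 1 ('a'): new char, reset run to 1
  Position 2 ('a'): continues run of 'a', length=2
  Position 3 ('c'): new char, reset run to 1
  Position 4 ('c'): continues run of 'c', length=2
  Position 5 ('b'): new char, reset run to 1
  Position 6 ('b'): continues run of 'b', length=2
  Position 7 ('a'): new char, reset run to 1
  Position 8 ('c'): new char, reset run to 1
  Position 9 ('c'): continues run of 'c', length=2
  Position 10 ('a'): new char, reset run to 1
Longest run: 'a' with length 2

2


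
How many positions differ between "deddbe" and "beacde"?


Comparing "deddbe" and "beacde" position by position:
  Position 0: 'd' vs 'b' => DIFFER
  Position 1: 'e' vs 'e' => same
  Position 2: 'd' vs 'a' => DIFFER
  Position 3: 'd' vs 'c' => DIFFER
  Position 4: 'b' vs 'd' => DIFFER
  Position 5: 'e' vs 'e' => same
Positions that differ: 4

4


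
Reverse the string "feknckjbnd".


Input: feknckjbnd
Reading characters right to left:
  Position 9: 'd'
  Position 8: 'n'
  Position 7: 'b'
  Position 6: 'j'
  Position 5: 'k'
  Position 4: 'c'
  Position 3: 'n'
  Position 2: 'k'
  Position 1: 'e'
  Position 0: 'f'
Reversed: dnbjkcnkef

dnbjkcnkef


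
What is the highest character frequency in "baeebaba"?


Input: baeebaba
Character counts:
  'a': 3
  'b': 3
  'e': 2
Maximum frequency: 3

3


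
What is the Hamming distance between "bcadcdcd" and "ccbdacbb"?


Comparing "bcadcdcd" and "ccbdacbb" position by position:
  Position 0: 'b' vs 'c' => differ
  Position 1: 'c' vs 'c' => same
  Position 2: 'a' vs 'b' => differ
  Position 3: 'd' vs 'd' => same
  Position 4: 'c' vs 'a' => differ
  Position 5: 'd' vs 'c' => differ
  Position 6: 'c' vs 'b' => differ
  Position 7: 'd' vs 'b' => differ
Total differences (Hamming distance): 6

6


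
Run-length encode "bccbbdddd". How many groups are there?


Input: bccbbdddd
Scanning for consecutive runs:
  Group 1: 'b' x 1 (positions 0-0)
  Group 2: 'c' x 2 (positions 1-2)
  Group 3: 'b' x 2 (positions 3-4)
  Group 4: 'd' x 4 (positions 5-8)
Total groups: 4

4


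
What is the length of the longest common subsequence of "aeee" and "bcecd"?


LCS of "aeee" and "bcecd"
DP table:
           b    c    e    c    d
      0    0    0    0    0    0
  a   0    0    0    0    0    0
  e   0    0    0    1    1    1
  e   0    0    0    1    1    1
  e   0    0    0    1    1    1
LCS length = dp[4][5] = 1

1


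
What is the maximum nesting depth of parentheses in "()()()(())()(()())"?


Input: "()()()(())()(()())"
Tracking depth:
  Position 0 '(': depth becomes 1
  Position 1 ')': depth becomes 0
  Position 2 '(': depth becomes 1
  Position 3 ')': depth becomes 0
  Position 4 '(': depth becomes 1
  Position 5 ')': depth becomes 0
  Position 6 '(': depth becomes 1
  Position 7 '(': depth becomes 2
  Position 8 ')': depth becomes 1
  Position 9 ')': depth becomes 0
  Position 10 '(': depth becomes 1
  Position 11 ')': depth becomes 0
  Position 12 '(': depth becomes 1
  Position 13 '(': depth becomes 2
  Position 14 ')': depth becomes 1
  Position 15 '(': depth becomes 2
  Position 16 ')': depth becomes 1
  Position 17 ')': depth becomes 0
Maximum depth reached: 2

2


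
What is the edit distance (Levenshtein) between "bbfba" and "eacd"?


Computing edit distance: "bbfba" -> "eacd"
DP table:
           e    a    c    d
      0    1    2    3    4
  b   1    1    2    3    4
  b   2    2    2    3    4
  f   3    3    3    3    4
  b   4    4    4    4    4
  a   5    5    4    5    5
Edit distance = dp[5][4] = 5

5


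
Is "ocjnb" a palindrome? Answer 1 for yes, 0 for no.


Input: ocjnb
Reversed: bnjco
  Compare pos 0 ('o') with pos 4 ('b'): MISMATCH
  Compare pos 1 ('c') with pos 3 ('n'): MISMATCH
Result: not a palindrome

0


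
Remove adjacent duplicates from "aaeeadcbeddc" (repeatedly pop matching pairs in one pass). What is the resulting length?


Input: aaeeadcbeddc
Stack-based adjacent duplicate removal:
  Read 'a': push. Stack: a
  Read 'a': matches stack top 'a' => pop. Stack: (empty)
  Read 'e': push. Stack: e
  Read 'e': matches stack top 'e' => pop. Stack: (empty)
  Read 'a': push. Stack: a
  Read 'd': push. Stack: ad
  Read 'c': push. Stack: adc
  Read 'b': push. Stack: adcb
  Read 'e': push. Stack: adcbe
  Read 'd': push. Stack: adcbed
  Read 'd': matches stack top 'd' => pop. Stack: adcbe
  Read 'c': push. Stack: adcbec
Final stack: "adcbec" (length 6)

6


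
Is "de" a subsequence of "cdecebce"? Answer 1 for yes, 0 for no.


Check if "de" is a subsequence of "cdecebce"
Greedy scan:
  Position 0 ('c'): no match needed
  Position 1 ('d'): matches sub[0] = 'd'
  Position 2 ('e'): matches sub[1] = 'e'
  Position 3 ('c'): no match needed
  Position 4 ('e'): no match needed
  Position 5 ('b'): no match needed
  Position 6 ('c'): no match needed
  Position 7 ('e'): no match needed
All 2 characters matched => is a subsequence

1


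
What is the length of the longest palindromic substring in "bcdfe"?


Input: "bcdfe"
Checking substrings for palindromes:
  No multi-char palindromic substrings found
Longest palindromic substring: "b" with length 1

1


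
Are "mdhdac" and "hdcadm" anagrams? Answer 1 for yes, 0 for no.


Strings: "mdhdac", "hdcadm"
Sorted first:  acddhm
Sorted second: acddhm
Sorted forms match => anagrams

1


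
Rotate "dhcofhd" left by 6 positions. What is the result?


Input: "dhcofhd", rotate left by 6
First 6 characters: "dhcofh"
Remaining characters: "d"
Concatenate remaining + first: "d" + "dhcofh" = "ddhcofh"

ddhcofh


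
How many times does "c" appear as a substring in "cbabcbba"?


Searching for "c" in "cbabcbba"
Scanning each position:
  Position 0: "c" => MATCH
  Position 1: "b" => no
  Position 2: "a" => no
  Position 3: "b" => no
  Position 4: "c" => MATCH
  Position 5: "b" => no
  Position 6: "b" => no
  Position 7: "a" => no
Total occurrences: 2

2


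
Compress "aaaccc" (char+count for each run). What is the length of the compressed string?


Input: aaaccc
Runs:
  'a' x 3 => "a3"
  'c' x 3 => "c3"
Compressed: "a3c3"
Compressed length: 4

4


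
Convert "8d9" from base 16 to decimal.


Input: "8d9" in base 16
Positional expansion:
  Digit '8' (value 8) x 16^2 = 2048
  Digit 'd' (value 13) x 16^1 = 208
  Digit '9' (value 9) x 16^0 = 9
Sum = 2265

2265


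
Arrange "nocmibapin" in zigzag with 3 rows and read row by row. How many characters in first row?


Zigzag "nocmibapin" into 3 rows:
Placing characters:
  'n' => row 0
  'o' => row 1
  'c' => row 2
  'm' => row 1
  'i' => row 0
  'b' => row 1
  'a' => row 2
  'p' => row 1
  'i' => row 0
  'n' => row 1
Rows:
  Row 0: "nii"
  Row 1: "ombpn"
  Row 2: "ca"
First row length: 3

3


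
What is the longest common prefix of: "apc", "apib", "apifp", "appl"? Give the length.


Words: apc, apib, apifp, appl
  Position 0: all 'a' => match
  Position 1: all 'p' => match
  Position 2: ('c', 'i', 'i', 'p') => mismatch, stop
LCP = "ap" (length 2)

2


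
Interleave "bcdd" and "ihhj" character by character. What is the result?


Interleaving "bcdd" and "ihhj":
  Position 0: 'b' from first, 'i' from second => "bi"
  Position 1: 'c' from first, 'h' from second => "ch"
  Position 2: 'd' from first, 'h' from second => "dh"
  Position 3: 'd' from first, 'j' from second => "dj"
Result: bichdhdj

bichdhdj


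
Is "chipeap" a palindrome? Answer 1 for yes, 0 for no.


Input: chipeap
Reversed: paepihc
  Compare pos 0 ('c') with pos 6 ('p'): MISMATCH
  Compare pos 1 ('h') with pos 5 ('a'): MISMATCH
  Compare pos 2 ('i') with pos 4 ('e'): MISMATCH
Result: not a palindrome

0


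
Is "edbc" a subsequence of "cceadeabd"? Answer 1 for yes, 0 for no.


Check if "edbc" is a subsequence of "cceadeabd"
Greedy scan:
  Position 0 ('c'): no match needed
  Position 1 ('c'): no match needed
  Position 2 ('e'): matches sub[0] = 'e'
  Position 3 ('a'): no match needed
  Position 4 ('d'): matches sub[1] = 'd'
  Position 5 ('e'): no match needed
  Position 6 ('a'): no match needed
  Position 7 ('b'): matches sub[2] = 'b'
  Position 8 ('d'): no match needed
Only matched 3/4 characters => not a subsequence

0


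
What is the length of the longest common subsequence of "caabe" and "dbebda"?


LCS of "caabe" and "dbebda"
DP table:
           d    b    e    b    d    a
      0    0    0    0    0    0    0
  c   0    0    0    0    0    0    0
  a   0    0    0    0    0    0    1
  a   0    0    0    0    0    0    1
  b   0    0    1    1    1    1    1
  e   0    0    1    2    2    2    2
LCS length = dp[5][6] = 2

2


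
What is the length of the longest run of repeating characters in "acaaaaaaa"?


Input: "acaaaaaaa"
Scanning for longest run:
  Position 1 ('c'): new char, reset run to 1
  Position 2 ('a'): new char, reset run to 1
  Position 3 ('a'): continues run of 'a', length=2
  Position 4 ('a'): continues run of 'a', length=3
  Position 5 ('a'): continues run of 'a', length=4
  Position 6 ('a'): continues run of 'a', length=5
  Position 7 ('a'): continues run of 'a', length=6
  Position 8 ('a'): continues run of 'a', length=7
Longest run: 'a' with length 7

7


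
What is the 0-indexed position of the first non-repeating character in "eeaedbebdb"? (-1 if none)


Input: eeaedbebdb
Character frequencies:
  'a': 1
  'b': 3
  'd': 2
  'e': 4
Scanning left to right for freq == 1:
  Position 0 ('e'): freq=4, skip
  Position 1 ('e'): freq=4, skip
  Position 2 ('a'): unique! => answer = 2

2


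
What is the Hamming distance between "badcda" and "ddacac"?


Comparing "badcda" and "ddacac" position by position:
  Position 0: 'b' vs 'd' => differ
  Position 1: 'a' vs 'd' => differ
  Position 2: 'd' vs 'a' => differ
  Position 3: 'c' vs 'c' => same
  Position 4: 'd' vs 'a' => differ
  Position 5: 'a' vs 'c' => differ
Total differences (Hamming distance): 5

5


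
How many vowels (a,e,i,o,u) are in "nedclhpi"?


Input: nedclhpi
Checking each character:
  'n' at position 0: consonant
  'e' at position 1: vowel (running total: 1)
  'd' at position 2: consonant
  'c' at position 3: consonant
  'l' at position 4: consonant
  'h' at position 5: consonant
  'p' at position 6: consonant
  'i' at position 7: vowel (running total: 2)
Total vowels: 2

2


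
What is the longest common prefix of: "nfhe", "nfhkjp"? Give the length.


Words: nfhe, nfhkjp
  Position 0: all 'n' => match
  Position 1: all 'f' => match
  Position 2: all 'h' => match
  Position 3: ('e', 'k') => mismatch, stop
LCP = "nfh" (length 3)

3


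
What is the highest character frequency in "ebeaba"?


Input: ebeaba
Character counts:
  'a': 2
  'b': 2
  'e': 2
Maximum frequency: 2

2


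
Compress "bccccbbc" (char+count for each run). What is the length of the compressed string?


Input: bccccbbc
Runs:
  'b' x 1 => "b1"
  'c' x 4 => "c4"
  'b' x 2 => "b2"
  'c' x 1 => "c1"
Compressed: "b1c4b2c1"
Compressed length: 8

8


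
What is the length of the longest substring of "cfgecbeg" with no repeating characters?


Input: "cfgecbeg"
Sliding window (track last position of each char):
  Position 0 ('c'): window [0,0] length 1 -- new best
  Position 1 ('f'): window [0,1] length 2 -- new best
  Position 2 ('g'): window [0,2] length 3 -- new best
  Position 3 ('e'): window [0,3] length 4 -- new best
  Position 4 ('c'): repeat (last at 0), move window start to 1
  Position 4 ('c'): window [1,4] length 4
  Position 5 ('b'): window [1,5] length 5 -- new best
  Position 6 ('e'): repeat (last at 3), move window start to 4
  Position 6 ('e'): window [4,6] length 3
  Position 7 ('g'): window [4,7] length 4
Longest substring with no repeats: "fgecb" with length 5

5


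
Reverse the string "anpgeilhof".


Input: anpgeilhof
Reading characters right to left:
  Position 9: 'f'
  Position 8: 'o'
  Position 7: 'h'
  Position 6: 'l'
  Position 5: 'i'
  Position 4: 'e'
  Position 3: 'g'
  Position 2: 'p'
  Position 1: 'n'
  Position 0: 'a'
Reversed: fohliegpna

fohliegpna


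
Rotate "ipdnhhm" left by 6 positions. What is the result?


Input: "ipdnhhm", rotate left by 6
First 6 characters: "ipdnhh"
Remaining characters: "m"
Concatenate remaining + first: "m" + "ipdnhh" = "mipdnhh"

mipdnhh


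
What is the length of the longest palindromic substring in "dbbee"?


Input: "dbbee"
Checking substrings for palindromes:
  [1:3] "bb" (len 2) => palindrome
  [3:5] "ee" (len 2) => palindrome
Longest palindromic substring: "bb" with length 2

2


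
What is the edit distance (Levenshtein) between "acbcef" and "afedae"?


Computing edit distance: "acbcef" -> "afedae"
DP table:
           a    f    e    d    a    e
      0    1    2    3    4    5    6
  a   1    0    1    2    3    4    5
  c   2    1    1    2    3    4    5
  b   3    2    2    2    3    4    5
  c   4    3    3    3    3    4    5
  e   5    4    4    3    4    4    4
  f   6    5    4    4    4    5    5
Edit distance = dp[6][6] = 5

5


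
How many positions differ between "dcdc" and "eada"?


Comparing "dcdc" and "eada" position by position:
  Position 0: 'd' vs 'e' => DIFFER
  Position 1: 'c' vs 'a' => DIFFER
  Position 2: 'd' vs 'd' => same
  Position 3: 'c' vs 'a' => DIFFER
Positions that differ: 3

3


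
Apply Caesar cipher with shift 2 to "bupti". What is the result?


Caesar cipher: shift "bupti" by 2
  'b' (pos 1) + 2 = pos 3 = 'd'
  'u' (pos 20) + 2 = pos 22 = 'w'
  'p' (pos 15) + 2 = pos 17 = 'r'
  't' (pos 19) + 2 = pos 21 = 'v'
  'i' (pos 8) + 2 = pos 10 = 'k'
Result: dwrvk

dwrvk


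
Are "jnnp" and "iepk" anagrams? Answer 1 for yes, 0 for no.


Strings: "jnnp", "iepk"
Sorted first:  jnnp
Sorted second: eikp
Differ at position 0: 'j' vs 'e' => not anagrams

0


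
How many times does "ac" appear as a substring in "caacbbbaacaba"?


Searching for "ac" in "caacbbbaacaba"
Scanning each position:
  Position 0: "ca" => no
  Position 1: "aa" => no
  Position 2: "ac" => MATCH
  Position 3: "cb" => no
  Position 4: "bb" => no
  Position 5: "bb" => no
  Position 6: "ba" => no
  Position 7: "aa" => no
  Position 8: "ac" => MATCH
  Position 9: "ca" => no
  Position 10: "ab" => no
  Position 11: "ba" => no
Total occurrences: 2

2


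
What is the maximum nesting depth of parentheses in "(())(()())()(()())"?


Input: "(())(()())()(()())"
Tracking depth:
  Position 0 '(': depth becomes 1
  Position 1 '(': depth becomes 2
  Position 2 ')': depth becomes 1
  Position 3 ')': depth becomes 0
  Position 4 '(': depth becomes 1
  Position 5 '(': depth becomes 2
  Position 6 ')': depth becomes 1
  Position 7 '(': depth becomes 2
  Position 8 ')': depth becomes 1
  Position 9 ')': depth becomes 0
  Position 10 '(': depth becomes 1
  Position 11 ')': depth becomes 0
  Position 12 '(': depth becomes 1
  Position 13 '(': depth becomes 2
  Position 14 ')': depth becomes 1
  Position 15 '(': depth becomes 2
  Position 16 ')': depth becomes 1
  Position 17 ')': depth becomes 0
Maximum depth reached: 2

2


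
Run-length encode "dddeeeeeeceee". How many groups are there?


Input: dddeeeeeeceee
Scanning for consecutive runs:
  Group 1: 'd' x 3 (positions 0-2)
  Group 2: 'e' x 6 (positions 3-8)
  Group 3: 'c' x 1 (positions 9-9)
  Group 4: 'e' x 3 (positions 10-12)
Total groups: 4

4


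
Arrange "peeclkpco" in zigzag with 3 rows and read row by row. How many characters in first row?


Zigzag "peeclkpco" into 3 rows:
Placing characters:
  'p' => row 0
  'e' => row 1
  'e' => row 2
  'c' => row 1
  'l' => row 0
  'k' => row 1
  'p' => row 2
  'c' => row 1
  'o' => row 0
Rows:
  Row 0: "plo"
  Row 1: "eckc"
  Row 2: "ep"
First row length: 3

3


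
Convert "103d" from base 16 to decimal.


Input: "103d" in base 16
Positional expansion:
  Digit '1' (value 1) x 16^3 = 4096
  Digit '0' (value 0) x 16^2 = 0
  Digit '3' (value 3) x 16^1 = 48
  Digit 'd' (value 13) x 16^0 = 13
Sum = 4157

4157


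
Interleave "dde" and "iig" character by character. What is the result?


Interleaving "dde" and "iig":
  Position 0: 'd' from first, 'i' from second => "di"
  Position 1: 'd' from first, 'i' from second => "di"
  Position 2: 'e' from first, 'g' from second => "eg"
Result: didieg

didieg


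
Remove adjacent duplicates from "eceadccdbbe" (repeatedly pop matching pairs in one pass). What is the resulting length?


Input: eceadccdbbe
Stack-based adjacent duplicate removal:
  Read 'e': push. Stack: e
  Read 'c': push. Stack: ec
  Read 'e': push. Stack: ece
  Read 'a': push. Stack: ecea
  Read 'd': push. Stack: ecead
  Read 'c': push. Stack: eceadc
  Read 'c': matches stack top 'c' => pop. Stack: ecead
  Read 'd': matches stack top 'd' => pop. Stack: ecea
  Read 'b': push. Stack: eceab
  Read 'b': matches stack top 'b' => pop. Stack: ecea
  Read 'e': push. Stack: eceae
Final stack: "eceae" (length 5)

5


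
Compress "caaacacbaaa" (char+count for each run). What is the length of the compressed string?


Input: caaacacbaaa
Runs:
  'c' x 1 => "c1"
  'a' x 3 => "a3"
  'c' x 1 => "c1"
  'a' x 1 => "a1"
  'c' x 1 => "c1"
  'b' x 1 => "b1"
  'a' x 3 => "a3"
Compressed: "c1a3c1a1c1b1a3"
Compressed length: 14

14


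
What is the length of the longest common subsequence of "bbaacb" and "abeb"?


LCS of "bbaacb" and "abeb"
DP table:
           a    b    e    b
      0    0    0    0    0
  b   0    0    1    1    1
  b   0    0    1    1    2
  a   0    1    1    1    2
  a   0    1    1    1    2
  c   0    1    1    1    2
  b   0    1    2    2    2
LCS length = dp[6][4] = 2

2


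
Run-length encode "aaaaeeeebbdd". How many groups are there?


Input: aaaaeeeebbdd
Scanning for consecutive runs:
  Group 1: 'a' x 4 (positions 0-3)
  Group 2: 'e' x 4 (positions 4-7)
  Group 3: 'b' x 2 (positions 8-9)
  Group 4: 'd' x 2 (positions 10-11)
Total groups: 4

4


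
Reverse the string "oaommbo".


Input: oaommbo
Reading characters right to left:
  Position 6: 'o'
  Position 5: 'b'
  Position 4: 'm'
  Position 3: 'm'
  Position 2: 'o'
  Position 1: 'a'
  Position 0: 'o'
Reversed: obmmoao

obmmoao


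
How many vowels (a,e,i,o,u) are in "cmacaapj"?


Input: cmacaapj
Checking each character:
  'c' at position 0: consonant
  'm' at position 1: consonant
  'a' at position 2: vowel (running total: 1)
  'c' at position 3: consonant
  'a' at position 4: vowel (running total: 2)
  'a' at position 5: vowel (running total: 3)
  'p' at position 6: consonant
  'j' at position 7: consonant
Total vowels: 3

3


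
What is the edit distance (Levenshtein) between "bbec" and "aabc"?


Computing edit distance: "bbec" -> "aabc"
DP table:
           a    a    b    c
      0    1    2    3    4
  b   1    1    2    2    3
  b   2    2    2    2    3
  e   3    3    3    3    3
  c   4    4    4    4    3
Edit distance = dp[4][4] = 3

3


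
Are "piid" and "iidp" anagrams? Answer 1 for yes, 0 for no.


Strings: "piid", "iidp"
Sorted first:  diip
Sorted second: diip
Sorted forms match => anagrams

1


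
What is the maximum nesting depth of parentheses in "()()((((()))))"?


Input: "()()((((()))))"
Tracking depth:
  Position 0 '(': depth becomes 1
  Position 1 ')': depth becomes 0
  Position 2 '(': depth becomes 1
  Position 3 ')': depth becomes 0
  Position 4 '(': depth becomes 1
  Position 5 '(': depth becomes 2
  Position 6 '(': depth becomes 3
  Position 7 '(': depth becomes 4
  Position 8 '(': depth becomes 5
  Position 9 ')': depth becomes 4
  Position 10 ')': depth becomes 3
  Position 11 ')': depth becomes 2
  Position 12 ')': depth becomes 1
  Position 13 ')': depth becomes 0
Maximum depth reached: 5

5


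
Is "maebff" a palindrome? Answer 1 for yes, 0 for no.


Input: maebff
Reversed: ffbeam
  Compare pos 0 ('m') with pos 5 ('f'): MISMATCH
  Compare pos 1 ('a') with pos 4 ('f'): MISMATCH
  Compare pos 2 ('e') with pos 3 ('b'): MISMATCH
Result: not a palindrome

0


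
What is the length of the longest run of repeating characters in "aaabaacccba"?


Input: "aaabaacccba"
Scanning for longest run:
  Position 1 ('a'): continues run of 'a', length=2
  Position 2 ('a'): continues run of 'a', length=3
  Position 3 ('b'): new char, reset run to 1
  Position 4 ('a'): new char, reset run to 1
  Position 5 ('a'): continues run of 'a', length=2
  Position 6 ('c'): new char, reset run to 1
  Position 7 ('c'): continues run of 'c', length=2
  Position 8 ('c'): continues run of 'c', length=3
  Position 9 ('b'): new char, reset run to 1
  Position 10 ('a'): new char, reset run to 1
Longest run: 'a' with length 3

3


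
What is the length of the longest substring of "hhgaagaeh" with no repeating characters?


Input: "hhgaagaeh"
Sliding window (track last position of each char):
  Position 0 ('h'): window [0,0] length 1 -- new best
  Position 1 ('h'): repeat (last at 0), move window start to 1
  Position 1 ('h'): window [1,1] length 1
  Position 2 ('g'): window [1,2] length 2 -- new best
  Position 3 ('a'): window [1,3] length 3 -- new best
  Position 4 ('a'): repeat (last at 3), move window start to 4
  Position 4 ('a'): window [4,4] length 1
  Position 5 ('g'): window [4,5] length 2
  Position 6 ('a'): repeat (last at 4), move window start to 5
  Position 6 ('a'): window [5,6] length 2
  Position 7 ('e'): window [5,7] length 3
  Position 8 ('h'): window [5,8] length 4 -- new best
Longest substring with no repeats: "gaeh" with length 4

4


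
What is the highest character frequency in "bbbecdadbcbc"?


Input: bbbecdadbcbc
Character counts:
  'a': 1
  'b': 5
  'c': 3
  'd': 2
  'e': 1
Maximum frequency: 5

5


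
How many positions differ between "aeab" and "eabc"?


Comparing "aeab" and "eabc" position by position:
  Position 0: 'a' vs 'e' => DIFFER
  Position 1: 'e' vs 'a' => DIFFER
  Position 2: 'a' vs 'b' => DIFFER
  Position 3: 'b' vs 'c' => DIFFER
Positions that differ: 4

4


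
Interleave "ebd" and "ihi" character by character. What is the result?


Interleaving "ebd" and "ihi":
  Position 0: 'e' from first, 'i' from second => "ei"
  Position 1: 'b' from first, 'h' from second => "bh"
  Position 2: 'd' from first, 'i' from second => "di"
Result: eibhdi

eibhdi


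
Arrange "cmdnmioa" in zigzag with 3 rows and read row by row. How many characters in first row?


Zigzag "cmdnmioa" into 3 rows:
Placing characters:
  'c' => row 0
  'm' => row 1
  'd' => row 2
  'n' => row 1
  'm' => row 0
  'i' => row 1
  'o' => row 2
  'a' => row 1
Rows:
  Row 0: "cm"
  Row 1: "mnia"
  Row 2: "do"
First row length: 2

2


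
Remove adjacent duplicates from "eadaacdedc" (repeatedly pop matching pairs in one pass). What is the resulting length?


Input: eadaacdedc
Stack-based adjacent duplicate removal:
  Read 'e': push. Stack: e
  Read 'a': push. Stack: ea
  Read 'd': push. Stack: ead
  Read 'a': push. Stack: eada
  Read 'a': matches stack top 'a' => pop. Stack: ead
  Read 'c': push. Stack: eadc
  Read 'd': push. Stack: eadcd
  Read 'e': push. Stack: eadcde
  Read 'd': push. Stack: eadcded
  Read 'c': push. Stack: eadcdedc
Final stack: "eadcdedc" (length 8)

8


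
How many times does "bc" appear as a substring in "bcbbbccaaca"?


Searching for "bc" in "bcbbbccaaca"
Scanning each position:
  Position 0: "bc" => MATCH
  Position 1: "cb" => no
  Position 2: "bb" => no
  Position 3: "bb" => no
  Position 4: "bc" => MATCH
  Position 5: "cc" => no
  Position 6: "ca" => no
  Position 7: "aa" => no
  Position 8: "ac" => no
  Position 9: "ca" => no
Total occurrences: 2

2


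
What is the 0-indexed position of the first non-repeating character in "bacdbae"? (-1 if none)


Input: bacdbae
Character frequencies:
  'a': 2
  'b': 2
  'c': 1
  'd': 1
  'e': 1
Scanning left to right for freq == 1:
  Position 0 ('b'): freq=2, skip
  Position 1 ('a'): freq=2, skip
  Position 2 ('c'): unique! => answer = 2

2


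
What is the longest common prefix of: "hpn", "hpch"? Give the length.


Words: hpn, hpch
  Position 0: all 'h' => match
  Position 1: all 'p' => match
  Position 2: ('n', 'c') => mismatch, stop
LCP = "hp" (length 2)

2


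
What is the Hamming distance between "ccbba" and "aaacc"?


Comparing "ccbba" and "aaacc" position by position:
  Position 0: 'c' vs 'a' => differ
  Position 1: 'c' vs 'a' => differ
  Position 2: 'b' vs 'a' => differ
  Position 3: 'b' vs 'c' => differ
  Position 4: 'a' vs 'c' => differ
Total differences (Hamming distance): 5

5
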